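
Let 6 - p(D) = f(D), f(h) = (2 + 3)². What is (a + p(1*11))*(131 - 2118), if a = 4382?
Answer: -8669281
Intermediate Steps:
f(h) = 25 (f(h) = 5² = 25)
p(D) = -19 (p(D) = 6 - 1*25 = 6 - 25 = -19)
(a + p(1*11))*(131 - 2118) = (4382 - 19)*(131 - 2118) = 4363*(-1987) = -8669281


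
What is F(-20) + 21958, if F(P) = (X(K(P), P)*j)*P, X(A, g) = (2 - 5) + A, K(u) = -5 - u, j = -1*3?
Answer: 22678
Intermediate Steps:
j = -3
X(A, g) = -3 + A
F(P) = P*(24 + 3*P) (F(P) = ((-3 + (-5 - P))*(-3))*P = ((-8 - P)*(-3))*P = (24 + 3*P)*P = P*(24 + 3*P))
F(-20) + 21958 = 3*(-20)*(8 - 20) + 21958 = 3*(-20)*(-12) + 21958 = 720 + 21958 = 22678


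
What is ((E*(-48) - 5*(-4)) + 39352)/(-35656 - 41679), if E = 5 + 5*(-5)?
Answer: -40332/77335 ≈ -0.52152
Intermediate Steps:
E = -20 (E = 5 - 25 = -20)
((E*(-48) - 5*(-4)) + 39352)/(-35656 - 41679) = ((-20*(-48) - 5*(-4)) + 39352)/(-35656 - 41679) = ((960 + 20) + 39352)/(-77335) = (980 + 39352)*(-1/77335) = 40332*(-1/77335) = -40332/77335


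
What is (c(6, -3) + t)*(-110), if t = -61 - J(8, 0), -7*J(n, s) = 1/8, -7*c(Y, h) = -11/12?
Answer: 562265/84 ≈ 6693.6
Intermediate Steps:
c(Y, h) = 11/84 (c(Y, h) = -(-11)/(7*12) = -1/7*(-11/12) = 11/84)
J(n, s) = -1/56 (J(n, s) = -1/7/8 = -1/7*1/8 = -1/56)
t = -3415/56 (t = -61 - 1*(-1/56) = -61 + 1/56 = -3415/56 ≈ -60.982)
(c(6, -3) + t)*(-110) = (11/84 - 3415/56)*(-110) = -10223/168*(-110) = 562265/84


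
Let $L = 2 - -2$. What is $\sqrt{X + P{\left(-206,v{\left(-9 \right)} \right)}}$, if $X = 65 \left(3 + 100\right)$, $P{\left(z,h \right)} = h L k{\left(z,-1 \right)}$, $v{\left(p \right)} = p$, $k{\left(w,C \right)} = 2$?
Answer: $\sqrt{6623} \approx 81.382$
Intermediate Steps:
$L = 4$ ($L = 2 + 2 = 4$)
$P{\left(z,h \right)} = 8 h$ ($P{\left(z,h \right)} = h 4 \cdot 2 = 4 h 2 = 8 h$)
$X = 6695$ ($X = 65 \cdot 103 = 6695$)
$\sqrt{X + P{\left(-206,v{\left(-9 \right)} \right)}} = \sqrt{6695 + 8 \left(-9\right)} = \sqrt{6695 - 72} = \sqrt{6623}$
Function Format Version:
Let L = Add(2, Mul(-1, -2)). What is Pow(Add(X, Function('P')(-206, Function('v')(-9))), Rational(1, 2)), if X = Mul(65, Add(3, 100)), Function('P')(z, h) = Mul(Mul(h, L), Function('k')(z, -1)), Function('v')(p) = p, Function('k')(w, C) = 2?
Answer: Pow(6623, Rational(1, 2)) ≈ 81.382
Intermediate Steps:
L = 4 (L = Add(2, 2) = 4)
Function('P')(z, h) = Mul(8, h) (Function('P')(z, h) = Mul(Mul(h, 4), 2) = Mul(Mul(4, h), 2) = Mul(8, h))
X = 6695 (X = Mul(65, 103) = 6695)
Pow(Add(X, Function('P')(-206, Function('v')(-9))), Rational(1, 2)) = Pow(Add(6695, Mul(8, -9)), Rational(1, 2)) = Pow(Add(6695, -72), Rational(1, 2)) = Pow(6623, Rational(1, 2))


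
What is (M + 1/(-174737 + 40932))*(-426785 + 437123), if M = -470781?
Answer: -651220100936628/133805 ≈ -4.8669e+9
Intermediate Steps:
(M + 1/(-174737 + 40932))*(-426785 + 437123) = (-470781 + 1/(-174737 + 40932))*(-426785 + 437123) = (-470781 + 1/(-133805))*10338 = (-470781 - 1/133805)*10338 = -62992851706/133805*10338 = -651220100936628/133805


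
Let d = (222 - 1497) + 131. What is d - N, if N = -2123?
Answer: 979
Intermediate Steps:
d = -1144 (d = -1275 + 131 = -1144)
d - N = -1144 - 1*(-2123) = -1144 + 2123 = 979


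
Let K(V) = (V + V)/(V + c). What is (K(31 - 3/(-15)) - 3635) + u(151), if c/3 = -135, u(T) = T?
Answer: -2170636/623 ≈ -3484.2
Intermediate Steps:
c = -405 (c = 3*(-135) = -405)
K(V) = 2*V/(-405 + V) (K(V) = (V + V)/(V - 405) = (2*V)/(-405 + V) = 2*V/(-405 + V))
(K(31 - 3/(-15)) - 3635) + u(151) = (2*(31 - 3/(-15))/(-405 + (31 - 3/(-15))) - 3635) + 151 = (2*(31 - 3*(-1)/15)/(-405 + (31 - 3*(-1)/15)) - 3635) + 151 = (2*(31 - 1*(-⅕))/(-405 + (31 - 1*(-⅕))) - 3635) + 151 = (2*(31 + ⅕)/(-405 + (31 + ⅕)) - 3635) + 151 = (2*(156/5)/(-405 + 156/5) - 3635) + 151 = (2*(156/5)/(-1869/5) - 3635) + 151 = (2*(156/5)*(-5/1869) - 3635) + 151 = (-104/623 - 3635) + 151 = -2264709/623 + 151 = -2170636/623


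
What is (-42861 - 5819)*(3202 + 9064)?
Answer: -597108880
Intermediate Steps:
(-42861 - 5819)*(3202 + 9064) = -48680*12266 = -597108880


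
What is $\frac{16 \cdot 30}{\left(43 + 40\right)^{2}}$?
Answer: $\frac{480}{6889} \approx 0.069676$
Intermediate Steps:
$\frac{16 \cdot 30}{\left(43 + 40\right)^{2}} = \frac{480}{83^{2}} = \frac{480}{6889}$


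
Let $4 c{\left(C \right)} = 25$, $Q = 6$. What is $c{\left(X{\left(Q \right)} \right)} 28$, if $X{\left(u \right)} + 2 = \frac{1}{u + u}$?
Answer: $175$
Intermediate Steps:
$X{\left(u \right)} = -2 + \frac{1}{2 u}$ ($X{\left(u \right)} = -2 + \frac{1}{u + u} = -2 + \frac{1}{2 u}$)
$c{\left(C \right)} = \frac{25}{4}$ ($c{\left(C \right)} = \frac{1}{4} \cdot 25 = \frac{25}{4}$)
$c{\left(X{\left(Q \right)} \right)} 28 = \frac{25}{4} \cdot 28 = 175$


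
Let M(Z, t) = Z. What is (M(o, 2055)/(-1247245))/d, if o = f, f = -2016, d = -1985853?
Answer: -672/825615074995 ≈ -8.1394e-10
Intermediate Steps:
o = -2016
(M(o, 2055)/(-1247245))/d = -2016/(-1247245)/(-1985853) = -2016*(-1/1247245)*(-1/1985853) = (2016/1247245)*(-1/1985853) = -672/825615074995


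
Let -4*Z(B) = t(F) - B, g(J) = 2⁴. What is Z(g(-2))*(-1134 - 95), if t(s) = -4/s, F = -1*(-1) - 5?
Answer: -18435/4 ≈ -4608.8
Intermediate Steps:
F = -4 (F = 1 - 5 = -4)
g(J) = 16
Z(B) = -¼ + B/4 (Z(B) = -(-4/(-4) - B)/4 = -(-4*(-¼) - B)/4 = -(1 - B)/4 = -¼ + B/4)
Z(g(-2))*(-1134 - 95) = (-¼ + (¼)*16)*(-1134 - 95) = (-¼ + 4)*(-1229) = (15/4)*(-1229) = -18435/4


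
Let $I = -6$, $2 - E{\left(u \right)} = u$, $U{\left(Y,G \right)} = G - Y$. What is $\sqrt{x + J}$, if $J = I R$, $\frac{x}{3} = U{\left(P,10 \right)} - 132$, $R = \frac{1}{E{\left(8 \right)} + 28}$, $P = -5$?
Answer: $\frac{2 i \sqrt{10626}}{11} \approx 18.742 i$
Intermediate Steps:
$E{\left(u \right)} = 2 - u$
$R = \frac{1}{22}$ ($R = \frac{1}{\left(2 - 8\right) + 28} = \frac{1}{-6 + 28} = \frac{1}{22} \approx 0.045455$)
$x = -351$ ($x = 3 \left(\left(10 - -5\right) - 132\right) = 3 \left(\left(10 + 5\right) - 132\right) = 3 \left(15 - 132\right) = 3 \left(-117\right) = -351$)
$J = - \frac{3}{11}$ ($J = \left(-6\right) \frac{1}{22} = - \frac{3}{11} \approx -0.27273$)
$\sqrt{x + J} = \sqrt{-351 - \frac{3}{11}} = \sqrt{- \frac{3864}{11}} = \frac{2 i \sqrt{10626}}{11}$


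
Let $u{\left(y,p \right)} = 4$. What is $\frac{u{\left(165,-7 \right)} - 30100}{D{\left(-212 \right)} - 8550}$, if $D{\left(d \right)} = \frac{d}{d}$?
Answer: $\frac{30096}{8549} \approx 3.5204$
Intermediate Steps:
$D{\left(d \right)} = 1$
$\frac{u{\left(165,-7 \right)} - 30100}{D{\left(-212 \right)} - 8550} = \frac{4 - 30100}{1 - 8550} = - \frac{30096}{-8549} = \left(-30096\right) \left(- \frac{1}{8549}\right) = \frac{30096}{8549}$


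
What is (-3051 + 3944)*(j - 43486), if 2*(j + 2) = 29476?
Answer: -25673750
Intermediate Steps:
j = 14736 (j = -2 + (½)*29476 = -2 + 14738 = 14736)
(-3051 + 3944)*(j - 43486) = (-3051 + 3944)*(14736 - 43486) = 893*(-28750) = -25673750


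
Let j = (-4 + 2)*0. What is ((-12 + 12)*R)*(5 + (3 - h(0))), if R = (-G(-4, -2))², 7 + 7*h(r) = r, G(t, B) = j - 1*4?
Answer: 0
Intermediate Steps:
j = 0 (j = -2*0 = 0)
G(t, B) = -4 (G(t, B) = 0 - 1*4 = 0 - 4 = -4)
h(r) = -1 + r/7
R = 16 (R = (-1*(-4))² = 4² = 16)
((-12 + 12)*R)*(5 + (3 - h(0))) = ((-12 + 12)*16)*(5 + (3 - (-1 + (⅐)*0))) = (0*16)*(5 + (3 - (-1 + 0))) = 0*(5 + (3 - 1*(-1))) = 0*(5 + (3 + 1)) = 0*(5 + 4) = 0*9 = 0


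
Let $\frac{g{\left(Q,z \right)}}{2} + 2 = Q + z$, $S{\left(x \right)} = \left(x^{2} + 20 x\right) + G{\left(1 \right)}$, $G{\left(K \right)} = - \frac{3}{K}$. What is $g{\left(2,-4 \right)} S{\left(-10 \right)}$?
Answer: $824$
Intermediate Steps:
$S{\left(x \right)} = -3 + x^{2} + 20 x$ ($S{\left(x \right)} = \left(x^{2} + 20 x\right) - \frac{3}{1} = \left(x^{2} + 20 x\right) - 3 = -3 + x^{2} + 20 x$)
$g{\left(Q,z \right)} = -4 + 2 Q + 2 z$ ($g{\left(Q,z \right)} = -4 + 2 \left(Q + z\right) = -4 + \left(2 Q + 2 z\right) = -4 + 2 Q + 2 z$)
$g{\left(2,-4 \right)} S{\left(-10 \right)} = \left(-4 + 2 \cdot 2 + 2 \left(-4\right)\right) \left(-3 + \left(-10\right)^{2} + 20 \left(-10\right)\right) = \left(-4 + 4 - 8\right) \left(-3 + 100 - 200\right) = \left(-8\right) \left(-103\right) = 824$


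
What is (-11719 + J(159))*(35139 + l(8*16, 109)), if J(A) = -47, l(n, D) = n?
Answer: -414951522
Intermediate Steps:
(-11719 + J(159))*(35139 + l(8*16, 109)) = (-11719 - 47)*(35139 + 8*16) = -11766*(35139 + 128) = -11766*35267 = -414951522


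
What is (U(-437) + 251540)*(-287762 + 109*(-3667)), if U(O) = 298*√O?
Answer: -172924946100 - 204864570*I*√437 ≈ -1.7292e+11 - 4.2826e+9*I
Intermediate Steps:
(U(-437) + 251540)*(-287762 + 109*(-3667)) = (298*√(-437) + 251540)*(-287762 + 109*(-3667)) = (298*(I*√437) + 251540)*(-287762 - 399703) = (298*I*√437 + 251540)*(-687465) = (251540 + 298*I*√437)*(-687465) = -172924946100 - 204864570*I*√437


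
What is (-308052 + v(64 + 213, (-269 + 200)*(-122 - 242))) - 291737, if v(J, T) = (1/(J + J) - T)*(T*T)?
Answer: -4388652331503017/277 ≈ -1.5844e+13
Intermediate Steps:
v(J, T) = T**2*(1/(2*J) - T) (v(J, T) = (1/(2*J) - T)*T**2 = T**2*(1/(2*J) - T))
(-308052 + v(64 + 213, (-269 + 200)*(-122 - 242))) - 291737 = (-308052 + (-((-269 + 200)*(-122 - 242))**3 + ((-269 + 200)*(-122 - 242))**2/(2*(64 + 213)))) - 291737 = (-308052 + (-(-69*(-364))**3 + (1/2)*(-69*(-364))**2/277)) - 291737 = (-308052 + (-1*25116**3 + (1/2)*(1/277)*25116**2)) - 291737 = (-308052 + (-1*15843510760896 + (1/2)*(1/277)*630813456)) - 291737 = (-308052 + (-15843510760896 + 315406728/277)) - 291737 = (-308052 - 4388652165361464/277) - 291737 = -4388652250691868/277 - 291737 = -4388652331503017/277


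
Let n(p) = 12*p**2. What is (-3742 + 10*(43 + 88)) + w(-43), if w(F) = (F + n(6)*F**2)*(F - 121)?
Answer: -130993332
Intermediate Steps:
w(F) = (-121 + F)*(F + 432*F**2) (w(F) = (F + (12*6**2)*F**2)*(F - 121) = (F + (12*36)*F**2)*(-121 + F) = (F + 432*F**2)*(-121 + F) = (-121 + F)*(F + 432*F**2))
(-3742 + 10*(43 + 88)) + w(-43) = (-3742 + 10*(43 + 88)) - 43*(-121 - 52271*(-43) + 432*(-43)**2) = (-3742 + 10*131) - 43*(-121 + 2247653 + 432*1849) = (-3742 + 1310) - 43*(-121 + 2247653 + 798768) = -2432 - 43*3046300 = -2432 - 130990900 = -130993332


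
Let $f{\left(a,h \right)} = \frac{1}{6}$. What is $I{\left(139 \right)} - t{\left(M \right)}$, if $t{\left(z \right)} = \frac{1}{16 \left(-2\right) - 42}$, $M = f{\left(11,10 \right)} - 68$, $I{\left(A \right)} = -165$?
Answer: $- \frac{12209}{74} \approx -164.99$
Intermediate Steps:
$f{\left(a,h \right)} = \frac{1}{6}$
$M = - \frac{407}{6}$ ($M = \frac{1}{6} - 68 = - \frac{407}{6} \approx -67.833$)
$t{\left(z \right)} = - \frac{1}{74}$ ($t{\left(z \right)} = \frac{1}{-32 - 42} = \frac{1}{-74} = - \frac{1}{74}$)
$I{\left(139 \right)} - t{\left(M \right)} = -165 - - \frac{1}{74} = -165 + \frac{1}{74} = - \frac{12209}{74}$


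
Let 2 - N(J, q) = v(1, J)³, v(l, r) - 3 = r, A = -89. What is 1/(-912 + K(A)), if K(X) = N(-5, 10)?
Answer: -1/902 ≈ -0.0011086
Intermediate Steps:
v(l, r) = 3 + r
N(J, q) = 2 - (3 + J)³
K(X) = 10 (K(X) = 2 - (3 - 5)³ = 2 - 1*(-2)³ = 2 - 1*(-8) = 2 + 8 = 10)
1/(-912 + K(A)) = 1/(-912 + 10) = 1/(-902) = -1/902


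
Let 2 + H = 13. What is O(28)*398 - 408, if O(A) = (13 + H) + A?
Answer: 20288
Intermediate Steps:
H = 11 (H = -2 + 13 = 11)
O(A) = 24 + A (O(A) = (13 + 11) + A = 24 + A)
O(28)*398 - 408 = (24 + 28)*398 - 408 = 52*398 - 408 = 20696 - 408 = 20288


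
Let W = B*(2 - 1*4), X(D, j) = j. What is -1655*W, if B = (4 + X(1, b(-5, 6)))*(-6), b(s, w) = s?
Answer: 19860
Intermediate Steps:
B = 6 (B = (4 - 5)*(-6) = -1*(-6) = 6)
W = -12 (W = 6*(2 - 1*4) = 6*(2 - 4) = 6*(-2) = -12)
-1655*W = -1655*(-12) = 19860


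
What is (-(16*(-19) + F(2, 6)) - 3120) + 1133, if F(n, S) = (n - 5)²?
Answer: -1692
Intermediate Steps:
F(n, S) = (-5 + n)²
(-(16*(-19) + F(2, 6)) - 3120) + 1133 = (-(16*(-19) + (-5 + 2)²) - 3120) + 1133 = (-(-304 + (-3)²) - 3120) + 1133 = (-(-304 + 9) - 3120) + 1133 = (-1*(-295) - 3120) + 1133 = (295 - 3120) + 1133 = -2825 + 1133 = -1692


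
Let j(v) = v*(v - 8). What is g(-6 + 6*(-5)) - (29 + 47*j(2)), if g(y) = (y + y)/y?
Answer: 537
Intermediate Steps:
j(v) = v*(-8 + v)
g(y) = 2 (g(y) = (2*y)/y = 2)
g(-6 + 6*(-5)) - (29 + 47*j(2)) = 2 - (29 + 47*(2*(-8 + 2))) = 2 - (29 + 47*(2*(-6))) = 2 - (29 + 47*(-12)) = 2 - (29 - 564) = 2 - 1*(-535) = 2 + 535 = 537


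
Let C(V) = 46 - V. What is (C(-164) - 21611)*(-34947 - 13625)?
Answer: 1039489372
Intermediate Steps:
(C(-164) - 21611)*(-34947 - 13625) = ((46 - 1*(-164)) - 21611)*(-34947 - 13625) = ((46 + 164) - 21611)*(-48572) = (210 - 21611)*(-48572) = -21401*(-48572) = 1039489372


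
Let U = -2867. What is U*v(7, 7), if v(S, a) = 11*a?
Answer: -220759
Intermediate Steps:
U*v(7, 7) = -31537*7 = -2867*77 = -220759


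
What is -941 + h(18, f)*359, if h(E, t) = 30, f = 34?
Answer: 9829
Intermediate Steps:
-941 + h(18, f)*359 = -941 + 30*359 = -941 + 10770 = 9829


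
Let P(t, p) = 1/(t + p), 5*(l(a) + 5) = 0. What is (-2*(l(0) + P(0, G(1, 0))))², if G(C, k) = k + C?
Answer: 64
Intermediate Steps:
G(C, k) = C + k
l(a) = -5 (l(a) = -5 + (⅕)*0 = -5 + 0 = -5)
P(t, p) = 1/(p + t)
(-2*(l(0) + P(0, G(1, 0))))² = (-2*(-5 + 1/((1 + 0) + 0)))² = (-2*(-5 + 1/(1 + 0)))² = (-2*(-5 + 1/1))² = (-2*(-5 + 1))² = (-2*(-4))² = 8² = 64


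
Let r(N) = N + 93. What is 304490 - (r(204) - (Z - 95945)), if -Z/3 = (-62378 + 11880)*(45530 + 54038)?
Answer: 15084162840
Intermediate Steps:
Z = 15083954592 (Z = -3*(-62378 + 11880)*(45530 + 54038) = -(-151494)*99568 = -3*(-5027984864) = 15083954592)
r(N) = 93 + N
304490 - (r(204) - (Z - 95945)) = 304490 - ((93 + 204) - (15083954592 - 95945)) = 304490 - (297 - 1*15083858647) = 304490 - (297 - 15083858647) = 304490 - 1*(-15083858350) = 304490 + 15083858350 = 15084162840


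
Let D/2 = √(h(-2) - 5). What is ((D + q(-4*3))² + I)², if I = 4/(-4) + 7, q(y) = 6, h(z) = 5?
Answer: 1764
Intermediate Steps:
D = 0 (D = 2*√(5 - 5) = 2*√0 = 2*0 = 0)
I = 6 (I = 4*(-¼) + 7 = -1 + 7 = 6)
((D + q(-4*3))² + I)² = ((0 + 6)² + 6)² = (6² + 6)² = (36 + 6)² = 42² = 1764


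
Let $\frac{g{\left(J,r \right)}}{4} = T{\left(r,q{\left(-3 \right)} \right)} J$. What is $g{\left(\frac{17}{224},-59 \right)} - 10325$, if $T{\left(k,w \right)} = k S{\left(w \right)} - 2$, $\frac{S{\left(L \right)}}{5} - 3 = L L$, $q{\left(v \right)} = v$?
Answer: $- \frac{45601}{4} \approx -11400.0$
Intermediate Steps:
$S{\left(L \right)} = 15 + 5 L^{2}$ ($S{\left(L \right)} = 15 + 5 L L = 15 + 5 L^{2}$)
$T{\left(k,w \right)} = -2 + k \left(15 + 5 w^{2}\right)$ ($T{\left(k,w \right)} = k \left(15 + 5 w^{2}\right) - 2 = -2 + k \left(15 + 5 w^{2}\right)$)
$g{\left(J,r \right)} = 4 J \left(-2 + 60 r\right)$ ($g{\left(J,r \right)} = 4 \left(-2 + 5 r \left(3 + \left(-3\right)^{2}\right)\right) J = 4 \left(-2 + 5 r \left(3 + 9\right)\right) J = 4 \left(-2 + 5 r 12\right) J = 4 \left(-2 + 60 r\right) J = 4 J \left(-2 + 60 r\right)$)
$g{\left(\frac{17}{224},-59 \right)} - 10325 = 8 \cdot \frac{17}{224} \left(-1 + 30 \left(-59\right)\right) - 10325 = 8 \cdot 17 \cdot \frac{1}{224} \left(-1 - 1770\right) - 10325 = 8 \cdot \frac{17}{224} \left(-1771\right) - 10325 = - \frac{4301}{4} - 10325 = - \frac{45601}{4}$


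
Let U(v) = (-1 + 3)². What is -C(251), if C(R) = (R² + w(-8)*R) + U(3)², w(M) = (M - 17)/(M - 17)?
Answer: -63268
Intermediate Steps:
w(M) = 1 (w(M) = (-17 + M)/(-17 + M) = 1)
U(v) = 4 (U(v) = 2² = 4)
C(R) = 16 + R + R² (C(R) = (R² + 1*R) + 4² = (R² + R) + 16 = (R + R²) + 16 = 16 + R + R²)
-C(251) = -(16 + 251 + 251²) = -(16 + 251 + 63001) = -1*63268 = -63268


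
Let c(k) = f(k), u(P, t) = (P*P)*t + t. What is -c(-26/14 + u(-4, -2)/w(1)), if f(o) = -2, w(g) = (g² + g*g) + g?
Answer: 2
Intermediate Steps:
u(P, t) = t + t*P² (u(P, t) = P²*t + t = t*P² + t = t + t*P²)
w(g) = g + 2*g² (w(g) = (g² + g²) + g = 2*g² + g = g + 2*g²)
c(k) = -2
-c(-26/14 + u(-4, -2)/w(1)) = -1*(-2) = 2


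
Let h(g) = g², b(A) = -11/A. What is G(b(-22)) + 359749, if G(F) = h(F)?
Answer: 1438997/4 ≈ 3.5975e+5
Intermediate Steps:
G(F) = F²
G(b(-22)) + 359749 = (-11/(-22))² + 359749 = (-11*(-1/22))² + 359749 = (½)² + 359749 = ¼ + 359749 = 1438997/4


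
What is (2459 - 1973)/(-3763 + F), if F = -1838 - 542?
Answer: -486/6143 ≈ -0.079114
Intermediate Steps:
F = -2380
(2459 - 1973)/(-3763 + F) = (2459 - 1973)/(-3763 - 2380) = 486/(-6143) = 486*(-1/6143) = -486/6143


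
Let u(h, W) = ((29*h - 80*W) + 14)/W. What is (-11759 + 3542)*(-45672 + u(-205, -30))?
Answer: 3743196831/10 ≈ 3.7432e+8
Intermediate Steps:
u(h, W) = (14 - 80*W + 29*h)/W (u(h, W) = ((-80*W + 29*h) + 14)/W = (14 - 80*W + 29*h)/W)
(-11759 + 3542)*(-45672 + u(-205, -30)) = (-11759 + 3542)*(-45672 + (14 - 80*(-30) + 29*(-205))/(-30)) = -8217*(-45672 - (14 + 2400 - 5945)/30) = -8217*(-45672 - 1/30*(-3531)) = -8217*(-45672 + 1177/10) = -8217*(-455543/10) = 3743196831/10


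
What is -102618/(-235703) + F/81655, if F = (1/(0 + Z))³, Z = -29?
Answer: 204362083839607/469398704932885 ≈ 0.43537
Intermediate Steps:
F = -1/24389 (F = (1/(0 - 29))³ = (1/(-29))³ = (-1/29)³ = -1/24389 ≈ -4.1002e-5)
-102618/(-235703) + F/81655 = -102618/(-235703) - 1/24389/81655 = -102618*(-1/235703) - 1/24389*1/81655 = 102618/235703 - 1/1991483795 = 204362083839607/469398704932885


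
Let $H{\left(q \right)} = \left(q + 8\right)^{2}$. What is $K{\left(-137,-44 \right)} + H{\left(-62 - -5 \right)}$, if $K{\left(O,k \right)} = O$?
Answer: $2264$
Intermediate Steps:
$H{\left(q \right)} = \left(8 + q\right)^{2}$
$K{\left(-137,-44 \right)} + H{\left(-62 - -5 \right)} = -137 + \left(8 - 57\right)^{2} = -137 + \left(-49\right)^{2} = -137 + 2401 = 2264$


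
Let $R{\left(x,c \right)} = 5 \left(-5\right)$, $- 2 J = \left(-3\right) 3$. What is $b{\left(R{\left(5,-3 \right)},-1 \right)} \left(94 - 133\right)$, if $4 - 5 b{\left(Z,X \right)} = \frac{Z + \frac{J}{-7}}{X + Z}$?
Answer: $- \frac{3291}{140} \approx -23.507$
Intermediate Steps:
$J = \frac{9}{2}$ ($J = - \frac{\left(-3\right) 3}{2} = \left(- \frac{1}{2}\right) \left(-9\right) = \frac{9}{2} \approx 4.5$)
$R{\left(x,c \right)} = -25$
$b{\left(Z,X \right)} = \frac{4}{5} - \frac{- \frac{9}{14} + Z}{5 \left(X + Z\right)}$ ($b{\left(Z,X \right)} = \frac{4}{5} - \frac{\left(Z + \frac{9}{2 \left(-7\right)}\right) \frac{1}{X + Z}}{5} = \frac{4}{5} - \frac{\left(Z + \frac{9}{2} \left(- \frac{1}{7}\right)\right) \frac{1}{X + Z}}{5} = \frac{4}{5} - \frac{\left(Z - \frac{9}{14}\right) \frac{1}{X + Z}}{5} = \frac{4}{5} - \frac{\left(- \frac{9}{14} + Z\right) \frac{1}{X + Z}}{5} = \frac{4}{5} - \frac{\frac{1}{X + Z} \left(- \frac{9}{14} + Z\right)}{5} = \frac{4}{5} - \frac{- \frac{9}{14} + Z}{5 \left(X + Z\right)}$)
$b{\left(R{\left(5,-3 \right)},-1 \right)} \left(94 - 133\right) = \frac{9 + 42 \left(-25\right) + 56 \left(-1\right)}{70 \left(-1 - 25\right)} \left(94 - 133\right) = \frac{9 - 1050 - 56}{70 \left(-26\right)} \left(-39\right) = \frac{1}{70} \left(- \frac{1}{26}\right) \left(-1097\right) \left(-39\right) = \frac{1097}{1820} \left(-39\right) = - \frac{3291}{140}$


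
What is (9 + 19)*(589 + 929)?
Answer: 42504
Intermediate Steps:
(9 + 19)*(589 + 929) = 28*1518 = 42504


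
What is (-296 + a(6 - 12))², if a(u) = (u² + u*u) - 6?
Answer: 52900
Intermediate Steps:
a(u) = -6 + 2*u² (a(u) = (u² + u²) - 6 = 2*u² - 6 = -6 + 2*u²)
(-296 + a(6 - 12))² = (-296 + (-6 + 2*(6 - 12)²))² = (-296 + (-6 + 2*(-6)²))² = (-296 + (-6 + 2*36))² = (-296 + (-6 + 72))² = (-296 + 66)² = (-230)² = 52900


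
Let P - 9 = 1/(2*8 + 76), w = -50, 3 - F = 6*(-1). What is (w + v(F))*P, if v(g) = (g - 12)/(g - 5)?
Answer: -168287/368 ≈ -457.30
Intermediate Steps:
F = 9 (F = 3 - 6*(-1) = 3 - 1*(-6) = 3 + 6 = 9)
v(g) = (-12 + g)/(-5 + g)
P = 829/92 (P = 9 + 1/(2*8 + 76) = 9 + 1/(16 + 76) = 9 + 1/92 = 829/92 ≈ 9.0109)
(w + v(F))*P = (-50 + (-12 + 9)/(-5 + 9))*(829/92) = (-50 - 3/4)*(829/92) = -203/4*829/92 = -168287/368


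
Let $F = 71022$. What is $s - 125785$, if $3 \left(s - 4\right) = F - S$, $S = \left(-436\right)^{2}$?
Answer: $- \frac{496417}{3} \approx -1.6547 \cdot 10^{5}$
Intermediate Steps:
$S = 190096$
$s = - \frac{119062}{3}$ ($s = 4 + \frac{71022 - 190096}{3} = 4 + \frac{1}{3} \left(-119074\right) = 4 - \frac{119074}{3} = - \frac{119062}{3} \approx -39687.0$)
$s - 125785 = - \frac{119062}{3} - 125785 = - \frac{496417}{3}$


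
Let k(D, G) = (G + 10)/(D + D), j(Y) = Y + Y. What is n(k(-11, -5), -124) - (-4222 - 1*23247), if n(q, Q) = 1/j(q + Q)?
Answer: 75072766/2733 ≈ 27469.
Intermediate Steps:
j(Y) = 2*Y
k(D, G) = (10 + G)/(2*D) (k(D, G) = (10 + G)/((2*D)) = (10 + G)*(1/(2*D)) = (10 + G)/(2*D))
n(q, Q) = 1/(2*Q + 2*q) (n(q, Q) = 1/(2*(q + Q)) = 1/(2*(Q + q)) = 1/(2*Q + 2*q))
n(k(-11, -5), -124) - (-4222 - 1*23247) = 1/(2*(-124 + (½)*(10 - 5)/(-11))) - (-4222 - 1*23247) = 1/(2*(-124 + (½)*(-1/11)*5)) - (-4222 - 23247) = 1/(2*(-124 - 5/22)) - 1*(-27469) = 1/(2*(-2733/22)) + 27469 = (½)*(-22/2733) + 27469 = -11/2733 + 27469 = 75072766/2733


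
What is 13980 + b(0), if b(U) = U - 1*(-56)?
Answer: 14036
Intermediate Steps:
b(U) = 56 + U (b(U) = U + 56 = 56 + U)
13980 + b(0) = 13980 + (56 + 0) = 13980 + 56 = 14036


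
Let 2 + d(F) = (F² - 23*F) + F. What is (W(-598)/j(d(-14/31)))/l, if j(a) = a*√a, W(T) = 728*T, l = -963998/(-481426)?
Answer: -111495967123684*√7822/1053231232297 ≈ -9362.5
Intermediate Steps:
d(F) = -2 + F² - 22*F (d(F) = -2 + ((F² - 23*F) + F) = -2 + (F² - 22*F) = -2 + F² - 22*F)
l = 481999/240713 (l = -963998*(-1/481426) = 481999/240713 ≈ 2.0024)
j(a) = a^(3/2)
(W(-598)/j(d(-14/31)))/l = ((728*(-598))/((-2 + (-14/31)² - (-308)/31)^(3/2)))/(481999/240713) = -435344/(-2 + (-14*1/31)² - (-308)/31)^(3/2)*(240713/481999) = -435344/(-2 + (-14/31)² - 22*(-14/31))^(3/2)*(240713/481999) = -435344/(-2 + 196/961 + 308/31)^(3/2)*(240713/481999) = -435344*29791*√7822/61183684*(240713/481999) = -3242333276*√7822/15295921*(240713/481999) = -111495967123684*√7822/1053231232297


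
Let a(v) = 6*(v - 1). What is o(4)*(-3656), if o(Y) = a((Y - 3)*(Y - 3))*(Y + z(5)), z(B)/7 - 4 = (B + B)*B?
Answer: 0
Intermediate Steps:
a(v) = -6 + 6*v (a(v) = 6*(-1 + v) = -6 + 6*v)
z(B) = 28 + 14*B**2 (z(B) = 28 + 7*((B + B)*B) = 28 + 7*((2*B)*B) = 28 + 7*(2*B**2) = 28 + 14*B**2)
o(Y) = (-6 + 6*(-3 + Y)**2)*(378 + Y) (o(Y) = (-6 + 6*((Y - 3)*(Y - 3)))*(Y + (28 + 14*5**2)) = (-6 + 6*((-3 + Y)*(-3 + Y)))*(Y + (28 + 14*25)) = (-6 + 6*(-3 + Y)**2)*(Y + (28 + 350)) = (-6 + 6*(-3 + Y)**2)*(Y + 378) = (-6 + 6*(-3 + Y)**2)*(378 + Y))
o(4)*(-3656) = (6*(-1 + (-3 + 4)**2)*(378 + 4))*(-3656) = (6*(-1 + 1**2)*382)*(-3656) = (6*(-1 + 1)*382)*(-3656) = (6*0*382)*(-3656) = 0*(-3656) = 0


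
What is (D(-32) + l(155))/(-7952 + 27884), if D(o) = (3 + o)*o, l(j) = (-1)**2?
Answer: 929/19932 ≈ 0.046608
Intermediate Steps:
l(j) = 1
D(o) = o*(3 + o)
(D(-32) + l(155))/(-7952 + 27884) = (-32*(3 - 32) + 1)/(-7952 + 27884) = (-32*(-29) + 1)/19932 = (928 + 1)*(1/19932) = 929*(1/19932) = 929/19932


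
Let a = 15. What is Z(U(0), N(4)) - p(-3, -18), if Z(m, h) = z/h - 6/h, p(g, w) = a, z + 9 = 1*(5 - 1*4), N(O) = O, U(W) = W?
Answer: -37/2 ≈ -18.500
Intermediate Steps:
z = -8 (z = -9 + 1*(5 - 1*4) = -9 + 1*(5 - 4) = -9 + 1*1 = -9 + 1 = -8)
p(g, w) = 15
Z(m, h) = -14/h (Z(m, h) = -8/h - 6/h = -14/h)
Z(U(0), N(4)) - p(-3, -18) = -14/4 - 1*15 = -14*¼ - 15 = -7/2 - 15 = -37/2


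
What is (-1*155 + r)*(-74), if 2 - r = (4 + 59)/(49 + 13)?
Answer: 353313/31 ≈ 11397.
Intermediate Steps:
r = 61/62 (r = 2 - (4 + 59)/(49 + 13) = 2 - 63/62 = 61/62 ≈ 0.98387)
(-1*155 + r)*(-74) = (-1*155 + 61/62)*(-74) = (-155 + 61/62)*(-74) = -9549/62*(-74) = 353313/31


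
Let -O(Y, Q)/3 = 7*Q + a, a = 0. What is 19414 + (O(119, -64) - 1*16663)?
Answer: 4095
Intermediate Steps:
O(Y, Q) = -21*Q (O(Y, Q) = -3*(7*Q + 0) = -21*Q)
19414 + (O(119, -64) - 1*16663) = 19414 + (-21*(-64) - 1*16663) = 19414 + (1344 - 16663) = 19414 - 15319 = 4095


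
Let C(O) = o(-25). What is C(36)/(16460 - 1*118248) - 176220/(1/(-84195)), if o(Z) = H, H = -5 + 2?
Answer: 1510212565105203/101788 ≈ 1.4837e+10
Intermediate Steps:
H = -3
o(Z) = -3
C(O) = -3
C(36)/(16460 - 1*118248) - 176220/(1/(-84195)) = -3/(16460 - 1*118248) - 176220/(1/(-84195)) = -3/(16460 - 118248) - 176220/(-1/84195) = -3/(-101788) - 176220*(-84195) = -3*(-1/101788) + 14836842900 = 3/101788 + 14836842900 = 1510212565105203/101788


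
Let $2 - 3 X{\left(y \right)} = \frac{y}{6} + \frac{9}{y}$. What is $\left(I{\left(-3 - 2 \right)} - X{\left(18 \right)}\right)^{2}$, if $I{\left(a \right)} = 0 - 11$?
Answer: $\frac{441}{4} \approx 110.25$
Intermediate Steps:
$X{\left(y \right)} = \frac{2}{3} - \frac{3}{y} - \frac{y}{18}$ ($X{\left(y \right)} = \frac{2}{3} - \frac{\frac{y}{6} + \frac{9}{y}}{3} = \frac{2}{3} - \frac{\frac{9}{y} + \frac{y}{6}}{3} = \frac{2}{3} - \left(\frac{3}{y} + \frac{y}{18}\right) = \frac{2}{3} - \frac{3}{y} - \frac{y}{18}$)
$I{\left(a \right)} = -11$
$\left(I{\left(-3 - 2 \right)} - X{\left(18 \right)}\right)^{2} = \left(-11 - \left(\frac{2}{3} - \frac{3}{18} - 1\right)\right)^{2} = \left(-11 - \left(\frac{2}{3} - \frac{1}{6} - 1\right)\right)^{2} = \left(-11 - - \frac{1}{2}\right)^{2} = \left(-11 + \frac{1}{2}\right)^{2} = \left(- \frac{21}{2}\right)^{2} = \frac{441}{4}$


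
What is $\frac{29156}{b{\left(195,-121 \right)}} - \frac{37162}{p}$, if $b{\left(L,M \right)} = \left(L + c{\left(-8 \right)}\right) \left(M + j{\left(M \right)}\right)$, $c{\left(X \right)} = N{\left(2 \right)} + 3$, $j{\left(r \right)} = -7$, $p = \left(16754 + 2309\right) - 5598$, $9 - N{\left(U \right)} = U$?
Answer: $- \frac{68385821}{17666080} \approx -3.871$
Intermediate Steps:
$N{\left(U \right)} = 9 - U$
$p = 13465$ ($p = 19063 - 5598 = 13465$)
$c{\left(X \right)} = 10$ ($c{\left(X \right)} = \left(9 - 2\right) + 3 = 7 + 3 = 10$)
$b{\left(L,M \right)} = \left(-7 + M\right) \left(10 + L\right)$ ($b{\left(L,M \right)} = \left(L + 10\right) \left(M - 7\right) = \left(10 + L\right) \left(-7 + M\right) = \left(-7 + M\right) \left(10 + L\right)$)
$\frac{29156}{b{\left(195,-121 \right)}} - \frac{37162}{p} = \frac{29156}{-70 - 1365 + 10 \left(-121\right) + 195 \left(-121\right)} - \frac{37162}{13465} = \frac{29156}{-70 - 1365 - 1210 - 23595} - \frac{37162}{13465} = \frac{29156}{-26240} - \frac{37162}{13465} = 29156 \left(- \frac{1}{26240}\right) - \frac{37162}{13465} = - \frac{7289}{6560} - \frac{37162}{13465} = - \frac{68385821}{17666080}$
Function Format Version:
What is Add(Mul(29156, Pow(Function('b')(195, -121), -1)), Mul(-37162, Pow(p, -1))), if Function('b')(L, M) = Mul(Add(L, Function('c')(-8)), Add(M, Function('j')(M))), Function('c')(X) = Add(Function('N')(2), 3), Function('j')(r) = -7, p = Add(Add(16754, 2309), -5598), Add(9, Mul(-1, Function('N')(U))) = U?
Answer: Rational(-68385821, 17666080) ≈ -3.8710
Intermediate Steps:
Function('N')(U) = Add(9, Mul(-1, U))
p = 13465 (p = Add(19063, -5598) = 13465)
Function('c')(X) = 10 (Function('c')(X) = Add(Add(9, Mul(-1, 2)), 3) = Add(Add(9, -2), 3) = Add(7, 3) = 10)
Function('b')(L, M) = Mul(Add(-7, M), Add(10, L)) (Function('b')(L, M) = Mul(Add(L, 10), Add(M, -7)) = Mul(Add(10, L), Add(-7, M)) = Mul(Add(-7, M), Add(10, L)))
Add(Mul(29156, Pow(Function('b')(195, -121), -1)), Mul(-37162, Pow(p, -1))) = Add(Mul(29156, Pow(Add(-70, Mul(-7, 195), Mul(10, -121), Mul(195, -121)), -1)), Mul(-37162, Pow(13465, -1))) = Add(Mul(29156, Pow(Add(-70, -1365, -1210, -23595), -1)), Mul(-37162, Rational(1, 13465))) = Add(Mul(29156, Pow(-26240, -1)), Rational(-37162, 13465)) = Add(Mul(29156, Rational(-1, 26240)), Rational(-37162, 13465)) = Add(Rational(-7289, 6560), Rational(-37162, 13465)) = Rational(-68385821, 17666080)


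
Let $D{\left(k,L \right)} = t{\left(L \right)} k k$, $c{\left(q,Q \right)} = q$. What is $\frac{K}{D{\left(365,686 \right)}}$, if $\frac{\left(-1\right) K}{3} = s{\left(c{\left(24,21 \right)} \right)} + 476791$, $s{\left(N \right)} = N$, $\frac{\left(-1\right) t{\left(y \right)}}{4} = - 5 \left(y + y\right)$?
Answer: $- \frac{286089}{731138800} \approx -0.00039129$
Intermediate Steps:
$t{\left(y \right)} = 40 y$ ($t{\left(y \right)} = - 4 \left(- 5 \left(y + y\right)\right) = - 4 \left(- 5 \cdot 2 y\right) = - 4 \left(- 10 y\right) = 40 y$)
$D{\left(k,L \right)} = 40 L k^{2}$ ($D{\left(k,L \right)} = 40 L k k = 40 L k^{2}$)
$K = -1430445$ ($K = - 3 \left(24 + 476791\right) = \left(-3\right) 476815 = -1430445$)
$\frac{K}{D{\left(365,686 \right)}} = - \frac{1430445}{40 \cdot 686 \cdot 365^{2}} = - \frac{1430445}{40 \cdot 686 \cdot 133225} = - \frac{1430445}{3655694000} = \left(-1430445\right) \frac{1}{3655694000} = - \frac{286089}{731138800}$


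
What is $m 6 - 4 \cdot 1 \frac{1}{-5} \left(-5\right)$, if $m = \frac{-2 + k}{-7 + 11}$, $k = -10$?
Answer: $72$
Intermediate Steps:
$m = -3$ ($m = \frac{-2 - 10}{-7 + 11} = - \frac{12}{4} = \left(-12\right) \frac{1}{4} = -3$)
$m 6 - 4 \cdot 1 \frac{1}{-5} \left(-5\right) = \left(-3\right) 6 - 4 \cdot 1 \frac{1}{-5} \left(-5\right) = - 18 - 4 \cdot 1 \left(- \frac{1}{5}\right) \left(-5\right) = - 18 \left(-4\right) \left(- \frac{1}{5}\right) \left(-5\right) = - 18 \cdot \frac{4}{5} \left(-5\right) = \left(-18\right) \left(-4\right) = 72$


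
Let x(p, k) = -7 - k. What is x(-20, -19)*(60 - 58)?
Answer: 24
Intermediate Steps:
x(-20, -19)*(60 - 58) = (-7 - 1*(-19))*(60 - 58) = (-7 + 19)*2 = 12*2 = 24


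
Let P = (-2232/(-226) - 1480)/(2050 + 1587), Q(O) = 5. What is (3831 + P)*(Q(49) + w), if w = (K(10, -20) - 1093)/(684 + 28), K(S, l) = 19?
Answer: 17317322957/1294772 ≈ 13375.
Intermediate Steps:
P = -166124/410981 (P = (-2232*(-1/226) - 1480)/3637 = (1116/113 - 1480)*(1/3637) = -166124/113*1/3637 = -166124/410981 ≈ -0.40421)
w = -537/356 (w = (19 - 1093)/(684 + 28) = -1074/712 = -1074*1/712 = -537/356 ≈ -1.5084)
(3831 + P)*(Q(49) + w) = (3831 - 166124/410981)*(5 - 537/356) = (1574302087/410981)*(1243/356) = 17317322957/1294772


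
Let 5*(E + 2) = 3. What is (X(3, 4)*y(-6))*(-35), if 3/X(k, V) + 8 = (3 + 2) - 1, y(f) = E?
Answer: -147/4 ≈ -36.750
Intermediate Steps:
E = -7/5 (E = -2 + (⅕)*3 = -2 + ⅗ = -7/5 ≈ -1.4000)
y(f) = -7/5
X(k, V) = -¾ (X(k, V) = 3/(-8 + ((3 + 2) - 1)) = 3/(-8 + (5 - 1)) = 3/(-8 + 4) = 3/(-4) = 3*(-¼) = -¾)
(X(3, 4)*y(-6))*(-35) = -¾*(-7/5)*(-35) = (21/20)*(-35) = -147/4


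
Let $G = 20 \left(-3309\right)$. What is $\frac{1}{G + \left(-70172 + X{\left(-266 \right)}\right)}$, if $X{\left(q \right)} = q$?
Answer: $- \frac{1}{136618} \approx -7.3197 \cdot 10^{-6}$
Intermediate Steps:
$G = -66180$
$\frac{1}{G + \left(-70172 + X{\left(-266 \right)}\right)} = \frac{1}{-66180 - 70438} = \frac{1}{-136618} = - \frac{1}{136618}$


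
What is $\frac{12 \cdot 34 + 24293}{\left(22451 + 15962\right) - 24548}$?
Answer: $\frac{24701}{13865} \approx 1.7815$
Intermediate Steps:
$\frac{12 \cdot 34 + 24293}{\left(22451 + 15962\right) - 24548} = \frac{408 + 24293}{38413 - 24548} = \frac{24701}{13865}$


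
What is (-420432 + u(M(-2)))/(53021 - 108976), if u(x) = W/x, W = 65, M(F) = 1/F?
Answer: 420562/55955 ≈ 7.5161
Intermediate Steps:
u(x) = 65/x
(-420432 + u(M(-2)))/(53021 - 108976) = (-420432 + 65/(1/(-2)))/(53021 - 108976) = (-420432 + 65/(-½))/(-55955) = (-420432 + 65*(-2))*(-1/55955) = (-420432 - 130)*(-1/55955) = -420562*(-1/55955) = 420562/55955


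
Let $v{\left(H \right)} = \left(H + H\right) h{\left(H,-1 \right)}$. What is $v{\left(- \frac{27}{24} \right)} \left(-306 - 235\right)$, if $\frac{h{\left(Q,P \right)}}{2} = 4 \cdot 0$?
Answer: $0$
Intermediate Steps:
$h{\left(Q,P \right)} = 0$ ($h{\left(Q,P \right)} = 2 \cdot 4 \cdot 0 = 2 \cdot 0 = 0$)
$v{\left(H \right)} = 0$ ($v{\left(H \right)} = \left(H + H\right) 0 = 2 H 0 = 0$)
$v{\left(- \frac{27}{24} \right)} \left(-306 - 235\right) = 0 \left(-306 - 235\right) = 0 \left(-541\right) = 0$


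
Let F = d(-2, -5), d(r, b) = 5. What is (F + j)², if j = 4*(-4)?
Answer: 121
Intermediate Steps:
j = -16
F = 5
(F + j)² = (5 - 16)² = (-11)² = 121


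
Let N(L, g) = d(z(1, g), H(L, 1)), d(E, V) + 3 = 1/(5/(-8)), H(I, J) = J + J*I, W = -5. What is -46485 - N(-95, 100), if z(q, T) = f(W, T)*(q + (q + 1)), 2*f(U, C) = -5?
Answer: -232402/5 ≈ -46480.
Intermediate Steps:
f(U, C) = -5/2 (f(U, C) = (1/2)*(-5) = -5/2)
H(I, J) = J + I*J
z(q, T) = -5/2 - 5*q (z(q, T) = -5*(q + (q + 1))/2 = -5*(q + (1 + q))/2 = -5*(1 + 2*q)/2 = -5/2 - 5*q)
d(E, V) = -23/5 (d(E, V) = -3 + 1/(5/(-8)) = -3 + 1/(5*(-1/8)) = -3 + 1/(-5/8) = -3 - 8/5 = -23/5)
N(L, g) = -23/5
-46485 - N(-95, 100) = -46485 - 1*(-23/5) = -46485 + 23/5 = -232402/5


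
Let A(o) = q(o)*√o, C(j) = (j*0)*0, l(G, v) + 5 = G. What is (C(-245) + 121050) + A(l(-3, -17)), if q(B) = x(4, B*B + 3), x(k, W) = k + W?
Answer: 121050 + 142*I*√2 ≈ 1.2105e+5 + 200.82*I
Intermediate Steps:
l(G, v) = -5 + G
x(k, W) = W + k
C(j) = 0 (C(j) = 0*0 = 0)
q(B) = 7 + B² (q(B) = (B*B + 3) + 4 = (B² + 3) + 4 = (3 + B²) + 4 = 7 + B²)
A(o) = √o*(7 + o²) (A(o) = (7 + o²)*√o = √o*(7 + o²))
(C(-245) + 121050) + A(l(-3, -17)) = (0 + 121050) + √(-5 - 3)*(7 + (-5 - 3)²) = 121050 + √(-8)*(7 + (-8)²) = 121050 + (2*I*√2)*(7 + 64) = 121050 + (2*I*√2)*71 = 121050 + 142*I*√2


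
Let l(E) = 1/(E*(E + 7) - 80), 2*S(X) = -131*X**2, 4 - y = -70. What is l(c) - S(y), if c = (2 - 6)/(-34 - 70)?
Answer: 19331667490/53897 ≈ 3.5868e+5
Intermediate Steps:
c = 1/26 (c = -4/(-104) = -4*(-1/104) = 1/26 ≈ 0.038462)
y = 74 (y = 4 - 1*(-70) = 4 + 70 = 74)
S(X) = -131*X**2/2 (S(X) = (-131*X**2)/2 = -131*X**2/2)
l(E) = 1/(-80 + E*(7 + E)) (l(E) = 1/(E*(7 + E) - 80) = 1/(-80 + E*(7 + E)))
l(c) - S(y) = 1/(-80 + (1/26)**2 + 7*(1/26)) - (-131)*74**2/2 = 1/(-80 + 1/676 + 7/26) - (-131)*5476/2 = 1/(-53897/676) - 1*(-358678) = -676/53897 + 358678 = 19331667490/53897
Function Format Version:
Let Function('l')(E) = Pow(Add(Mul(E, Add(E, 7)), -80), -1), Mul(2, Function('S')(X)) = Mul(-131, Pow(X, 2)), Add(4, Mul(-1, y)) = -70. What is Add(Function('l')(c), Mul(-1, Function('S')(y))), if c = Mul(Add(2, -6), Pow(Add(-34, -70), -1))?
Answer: Rational(19331667490, 53897) ≈ 3.5868e+5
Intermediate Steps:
c = Rational(1, 26) (c = Mul(-4, Pow(-104, -1)) = Mul(-4, Rational(-1, 104)) = Rational(1, 26) ≈ 0.038462)
y = 74 (y = Add(4, Mul(-1, -70)) = Add(4, 70) = 74)
Function('S')(X) = Mul(Rational(-131, 2), Pow(X, 2)) (Function('S')(X) = Mul(Rational(1, 2), Mul(-131, Pow(X, 2))) = Mul(Rational(-131, 2), Pow(X, 2)))
Function('l')(E) = Pow(Add(-80, Mul(E, Add(7, E))), -1) (Function('l')(E) = Pow(Add(Mul(E, Add(7, E)), -80), -1) = Pow(Add(-80, Mul(E, Add(7, E))), -1))
Add(Function('l')(c), Mul(-1, Function('S')(y))) = Add(Pow(Add(-80, Pow(Rational(1, 26), 2), Mul(7, Rational(1, 26))), -1), Mul(-1, Mul(Rational(-131, 2), Pow(74, 2)))) = Add(Pow(Add(-80, Rational(1, 676), Rational(7, 26)), -1), Mul(-1, Mul(Rational(-131, 2), 5476))) = Add(Pow(Rational(-53897, 676), -1), Mul(-1, -358678)) = Add(Rational(-676, 53897), 358678) = Rational(19331667490, 53897)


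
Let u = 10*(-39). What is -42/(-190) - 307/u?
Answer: 7471/7410 ≈ 1.0082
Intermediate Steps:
u = -390
-42/(-190) - 307/u = -42/(-190) - 307/(-390) = -42*(-1/190) - 307*(-1/390) = 21/95 + 307/390 = 7471/7410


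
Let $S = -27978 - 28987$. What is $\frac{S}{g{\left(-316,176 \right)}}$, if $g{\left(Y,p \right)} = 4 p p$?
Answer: $- \frac{56965}{123904} \approx -0.45975$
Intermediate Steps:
$g{\left(Y,p \right)} = 4 p^{2}$
$S = -56965$
$\frac{S}{g{\left(-316,176 \right)}} = - \frac{56965}{4 \cdot 176^{2}} = - \frac{56965}{4 \cdot 30976} = - \frac{56965}{123904}$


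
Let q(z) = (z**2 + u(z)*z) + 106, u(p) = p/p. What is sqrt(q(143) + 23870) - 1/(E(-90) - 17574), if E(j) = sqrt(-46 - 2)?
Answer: (I + 24*sqrt(3714) + 105444*I*sqrt(1238))/(2*(2*sqrt(3) + 8787*I)) ≈ 211.11 + 2.241e-8*I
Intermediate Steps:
u(p) = 1
E(j) = 4*I*sqrt(3) (E(j) = sqrt(-48) = 4*I*sqrt(3))
q(z) = 106 + z + z**2 (q(z) = (z**2 + 1*z) + 106 = (z**2 + z) + 106 = (z + z**2) + 106 = 106 + z + z**2)
sqrt(q(143) + 23870) - 1/(E(-90) - 17574) = sqrt((106 + 143 + 143**2) + 23870) - 1/(4*I*sqrt(3) - 17574) = sqrt((106 + 143 + 20449) + 23870) - 1/(-17574 + 4*I*sqrt(3)) = sqrt(20698 + 23870) - 1/(-17574 + 4*I*sqrt(3)) = sqrt(44568) - 1/(-17574 + 4*I*sqrt(3)) = 6*sqrt(1238) - 1/(-17574 + 4*I*sqrt(3)) = -1/(-17574 + 4*I*sqrt(3)) + 6*sqrt(1238)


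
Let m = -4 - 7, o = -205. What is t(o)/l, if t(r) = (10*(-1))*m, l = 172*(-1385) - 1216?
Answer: -55/119718 ≈ -0.00045941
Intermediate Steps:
m = -11
l = -239436 (l = -238220 - 1216 = -239436)
t(r) = 110 (t(r) = (10*(-1))*(-11) = -10*(-11) = 110)
t(o)/l = 110/(-239436) = 110*(-1/239436) = -55/119718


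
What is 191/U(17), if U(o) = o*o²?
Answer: 191/4913 ≈ 0.038876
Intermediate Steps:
U(o) = o³
191/U(17) = 191/(17³) = 191/4913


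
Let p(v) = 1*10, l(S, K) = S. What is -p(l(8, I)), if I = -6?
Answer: -10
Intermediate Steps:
p(v) = 10
-p(l(8, I)) = -1*10 = -10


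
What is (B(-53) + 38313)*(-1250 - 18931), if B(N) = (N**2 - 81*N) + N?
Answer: -915450522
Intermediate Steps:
B(N) = N**2 - 80*N
(B(-53) + 38313)*(-1250 - 18931) = (-53*(-80 - 53) + 38313)*(-1250 - 18931) = (-53*(-133) + 38313)*(-20181) = (7049 + 38313)*(-20181) = 45362*(-20181) = -915450522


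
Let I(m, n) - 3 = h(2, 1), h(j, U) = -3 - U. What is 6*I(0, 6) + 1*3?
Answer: -3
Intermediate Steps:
I(m, n) = -1 (I(m, n) = 3 + (-3 - 1*1) = 3 + (-3 - 1) = 3 - 4 = -1)
6*I(0, 6) + 1*3 = 6*(-1) + 1*3 = -6 + 3 = -3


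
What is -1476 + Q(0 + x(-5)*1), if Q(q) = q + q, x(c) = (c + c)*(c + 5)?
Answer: -1476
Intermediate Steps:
x(c) = 2*c*(5 + c) (x(c) = (2*c)*(5 + c) = 2*c*(5 + c))
Q(q) = 2*q
-1476 + Q(0 + x(-5)*1) = -1476 + 2*(0 + (2*(-5)*(5 - 5))*1) = -1476 + 2*(0 + (2*(-5)*0)*1) = -1476 + 2*(0 + 0*1) = -1476 + 2*(0 + 0) = -1476 + 2*0 = -1476 + 0 = -1476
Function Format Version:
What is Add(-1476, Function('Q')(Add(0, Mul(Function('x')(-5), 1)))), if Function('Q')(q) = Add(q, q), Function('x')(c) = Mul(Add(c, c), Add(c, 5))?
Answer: -1476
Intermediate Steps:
Function('x')(c) = Mul(2, c, Add(5, c)) (Function('x')(c) = Mul(Mul(2, c), Add(5, c)) = Mul(2, c, Add(5, c)))
Function('Q')(q) = Mul(2, q)
Add(-1476, Function('Q')(Add(0, Mul(Function('x')(-5), 1)))) = Add(-1476, Mul(2, Add(0, Mul(Mul(2, -5, Add(5, -5)), 1)))) = Add(-1476, Mul(2, Add(0, Mul(Mul(2, -5, 0), 1)))) = Add(-1476, Mul(2, Add(0, Mul(0, 1)))) = Add(-1476, Mul(2, Add(0, 0))) = Add(-1476, Mul(2, 0)) = Add(-1476, 0) = -1476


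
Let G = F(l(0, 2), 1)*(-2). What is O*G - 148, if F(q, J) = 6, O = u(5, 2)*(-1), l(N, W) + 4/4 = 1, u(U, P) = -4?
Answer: -196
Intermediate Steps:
l(N, W) = 0 (l(N, W) = -1 + 1 = 0)
O = 4 (O = -4*(-1) = 4)
G = -12 (G = 6*(-2) = -12)
O*G - 148 = 4*(-12) - 148 = -48 - 148 = -196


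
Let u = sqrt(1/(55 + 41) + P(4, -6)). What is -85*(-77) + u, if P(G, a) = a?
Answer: 6545 + 5*I*sqrt(138)/24 ≈ 6545.0 + 2.4474*I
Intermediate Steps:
u = 5*I*sqrt(138)/24 (u = sqrt(1/(55 + 41) - 6) = sqrt(1/96 - 6) = sqrt(-575/96) = 5*I*sqrt(138)/24 ≈ 2.4474*I)
-85*(-77) + u = -85*(-77) + 5*I*sqrt(138)/24 = 6545 + 5*I*sqrt(138)/24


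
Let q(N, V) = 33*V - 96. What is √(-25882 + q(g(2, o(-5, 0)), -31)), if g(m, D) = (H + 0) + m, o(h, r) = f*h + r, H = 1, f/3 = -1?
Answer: I*√27001 ≈ 164.32*I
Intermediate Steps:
f = -3 (f = 3*(-1) = -3)
o(h, r) = r - 3*h (o(h, r) = -3*h + r = r - 3*h)
g(m, D) = 1 + m (g(m, D) = (1 + 0) + m = 1 + m)
q(N, V) = -96 + 33*V
√(-25882 + q(g(2, o(-5, 0)), -31)) = √(-25882 + (-96 + 33*(-31))) = √(-25882 + (-96 - 1023)) = √(-25882 - 1119) = √(-27001) = I*√27001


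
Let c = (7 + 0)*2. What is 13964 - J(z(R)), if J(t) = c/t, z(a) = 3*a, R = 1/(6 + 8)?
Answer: 41696/3 ≈ 13899.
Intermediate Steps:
R = 1/14 ≈ 0.071429
c = 14 (c = 7*2 = 14)
J(t) = 14/t
13964 - J(z(R)) = 13964 - 14/(3*(1/14)) = 13964 - 14/3/14 = 13964 - 14*14/3 = 13964 - 1*196/3 = 13964 - 196/3 = 41696/3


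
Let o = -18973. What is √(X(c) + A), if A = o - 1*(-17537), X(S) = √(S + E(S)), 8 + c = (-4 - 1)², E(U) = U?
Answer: √(-1436 + √34) ≈ 37.818*I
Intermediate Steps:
c = 17 (c = -8 + (-4 - 1)² = -8 + (-5)² = -8 + 25 = 17)
X(S) = √2*√S (X(S) = √(S + S) = √(2*S) = √2*√S)
A = -1436 (A = -18973 - 1*(-17537) = -18973 + 17537 = -1436)
√(X(c) + A) = √(√2*√17 - 1436) = √(√34 - 1436) = √(-1436 + √34)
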